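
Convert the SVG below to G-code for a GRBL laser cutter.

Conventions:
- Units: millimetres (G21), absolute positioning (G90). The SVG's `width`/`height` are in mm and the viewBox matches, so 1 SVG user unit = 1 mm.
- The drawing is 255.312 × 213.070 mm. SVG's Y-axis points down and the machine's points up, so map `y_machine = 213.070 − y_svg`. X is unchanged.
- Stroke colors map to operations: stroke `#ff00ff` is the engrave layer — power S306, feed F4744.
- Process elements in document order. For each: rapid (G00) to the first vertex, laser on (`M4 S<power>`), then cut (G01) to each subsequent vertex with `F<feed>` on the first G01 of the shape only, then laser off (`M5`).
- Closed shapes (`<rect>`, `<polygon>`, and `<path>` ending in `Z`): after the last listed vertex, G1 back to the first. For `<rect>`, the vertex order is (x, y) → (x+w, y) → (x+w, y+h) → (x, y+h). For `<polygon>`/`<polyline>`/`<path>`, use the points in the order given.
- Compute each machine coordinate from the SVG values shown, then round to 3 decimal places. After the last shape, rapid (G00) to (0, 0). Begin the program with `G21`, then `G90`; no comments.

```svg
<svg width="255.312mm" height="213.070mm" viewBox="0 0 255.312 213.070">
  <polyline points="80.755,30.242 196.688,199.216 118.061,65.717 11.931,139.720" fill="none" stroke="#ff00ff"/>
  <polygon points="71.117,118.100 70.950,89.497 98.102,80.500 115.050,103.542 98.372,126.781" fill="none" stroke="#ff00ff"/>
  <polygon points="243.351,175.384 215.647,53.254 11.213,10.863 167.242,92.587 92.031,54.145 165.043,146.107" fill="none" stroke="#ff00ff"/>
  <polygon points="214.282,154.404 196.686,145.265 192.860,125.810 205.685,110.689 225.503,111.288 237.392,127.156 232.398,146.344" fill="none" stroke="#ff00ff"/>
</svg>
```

G21
G90
G00 X80.755 Y182.828
M4 S306
G01 X196.688 Y13.854 F4744
G01 X118.061 Y147.353
G01 X11.931 Y73.350
M5
G00 X71.117 Y94.970
M4 S306
G01 X70.950 Y123.573 F4744
G01 X98.102 Y132.570
G01 X115.050 Y109.528
G01 X98.372 Y86.289
G01 X71.117 Y94.970
M5
G00 X243.351 Y37.686
M4 S306
G01 X215.647 Y159.816 F4744
G01 X11.213 Y202.207
G01 X167.242 Y120.483
G01 X92.031 Y158.925
G01 X165.043 Y66.963
G01 X243.351 Y37.686
M5
G00 X214.282 Y58.666
M4 S306
G01 X196.686 Y67.805 F4744
G01 X192.860 Y87.260
G01 X205.685 Y102.381
G01 X225.503 Y101.782
G01 X237.392 Y85.914
G01 X232.398 Y66.726
G01 X214.282 Y58.666
M5
G00 X0.000 Y0.000

viewBox `0 0 255.312 213.070` with mm width/height → 1 unit = 1 mm. Flip: y_m = 213.070 − y_svg.

**Shape 1** — `<polyline>` open polyline, stroke `#ff00ff` → engrave (S306, F4744). Machine vertices: (80.755,182.828) → (196.688,13.854) → (118.061,147.353) → (11.931,73.350). Open path.

**Shape 2** — `<polygon>` regular polygon, stroke `#ff00ff` → engrave (S306, F4744). Machine vertices: (71.117,94.970) → (70.950,123.573) → (98.102,132.570) → (115.050,109.528) → (98.372,86.289) → (71.117,94.970). Closed: final G1 returns to the first vertex.

**Shape 3** — `<polygon>` closed polygon, stroke `#ff00ff` → engrave (S306, F4744). Machine vertices: (243.351,37.686) → (215.647,159.816) → (11.213,202.207) → (167.242,120.483) → (92.031,158.925) → (165.043,66.963) → (243.351,37.686). Closed: final G1 returns to the first vertex.

**Shape 4** — `<polygon>` regular polygon, stroke `#ff00ff` → engrave (S306, F4744). Machine vertices: (214.282,58.666) → (196.686,67.805) → (192.860,87.260) → (205.685,102.381) → (225.503,101.782) → (237.392,85.914) → (232.398,66.726) → (214.282,58.666). Closed: final G1 returns to the first vertex.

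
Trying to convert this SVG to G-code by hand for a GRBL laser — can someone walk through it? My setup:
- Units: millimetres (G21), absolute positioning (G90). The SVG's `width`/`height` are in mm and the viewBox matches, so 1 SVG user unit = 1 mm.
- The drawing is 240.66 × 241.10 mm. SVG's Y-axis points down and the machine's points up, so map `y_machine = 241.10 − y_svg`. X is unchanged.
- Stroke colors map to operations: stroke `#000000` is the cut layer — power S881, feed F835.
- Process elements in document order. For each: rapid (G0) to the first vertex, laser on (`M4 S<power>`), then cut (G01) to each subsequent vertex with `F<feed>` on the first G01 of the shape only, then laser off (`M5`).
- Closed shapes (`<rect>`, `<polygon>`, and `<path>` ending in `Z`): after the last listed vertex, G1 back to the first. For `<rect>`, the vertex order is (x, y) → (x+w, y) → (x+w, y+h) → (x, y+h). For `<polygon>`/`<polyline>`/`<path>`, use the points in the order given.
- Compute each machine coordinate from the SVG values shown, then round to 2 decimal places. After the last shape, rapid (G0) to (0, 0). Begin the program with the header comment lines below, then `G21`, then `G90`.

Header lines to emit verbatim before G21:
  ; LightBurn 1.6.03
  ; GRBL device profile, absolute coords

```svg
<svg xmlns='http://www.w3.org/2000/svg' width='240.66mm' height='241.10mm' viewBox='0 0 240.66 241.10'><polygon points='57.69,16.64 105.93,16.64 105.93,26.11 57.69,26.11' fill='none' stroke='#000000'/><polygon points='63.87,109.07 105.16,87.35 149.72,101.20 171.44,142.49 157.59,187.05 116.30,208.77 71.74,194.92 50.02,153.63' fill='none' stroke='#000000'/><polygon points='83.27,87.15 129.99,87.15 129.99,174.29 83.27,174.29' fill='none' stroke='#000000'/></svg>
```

; LightBurn 1.6.03
; GRBL device profile, absolute coords
G21
G90
G0 X57.69 Y224.46
M4 S881
G01 X105.93 Y224.46 F835
G01 X105.93 Y214.99
G01 X57.69 Y214.99
G01 X57.69 Y224.46
M5
G0 X63.87 Y132.03
M4 S881
G01 X105.16 Y153.75 F835
G01 X149.72 Y139.90
G01 X171.44 Y98.61
G01 X157.59 Y54.05
G01 X116.30 Y32.33
G01 X71.74 Y46.18
G01 X50.02 Y87.47
G01 X63.87 Y132.03
M5
G0 X83.27 Y153.95
M4 S881
G01 X129.99 Y153.95 F835
G01 X129.99 Y66.81
G01 X83.27 Y66.81
G01 X83.27 Y153.95
M5
G0 X0.00 Y0.00

viewBox `0 0 240.66 241.10` with mm width/height → 1 unit = 1 mm. Flip: y_m = 241.10 − y_svg.

**Shape 1** — `<polygon>` rectangle, stroke `#000000` → cut (S881, F835). Machine vertices: (57.69,224.46) → (105.93,224.46) → (105.93,214.99) → (57.69,214.99) → (57.69,224.46). Closed: final G1 returns to the first vertex.

**Shape 2** — `<polygon>` regular polygon, stroke `#000000` → cut (S881, F835). Machine vertices: (63.87,132.03) → (105.16,153.75) → (149.72,139.90) → (171.44,98.61) → (157.59,54.05) → (116.30,32.33) → (71.74,46.18) → (50.02,87.47) → (63.87,132.03). Closed: final G1 returns to the first vertex.

**Shape 3** — `<polygon>` rectangle, stroke `#000000` → cut (S881, F835). Machine vertices: (83.27,153.95) → (129.99,153.95) → (129.99,66.81) → (83.27,66.81) → (83.27,153.95). Closed: final G1 returns to the first vertex.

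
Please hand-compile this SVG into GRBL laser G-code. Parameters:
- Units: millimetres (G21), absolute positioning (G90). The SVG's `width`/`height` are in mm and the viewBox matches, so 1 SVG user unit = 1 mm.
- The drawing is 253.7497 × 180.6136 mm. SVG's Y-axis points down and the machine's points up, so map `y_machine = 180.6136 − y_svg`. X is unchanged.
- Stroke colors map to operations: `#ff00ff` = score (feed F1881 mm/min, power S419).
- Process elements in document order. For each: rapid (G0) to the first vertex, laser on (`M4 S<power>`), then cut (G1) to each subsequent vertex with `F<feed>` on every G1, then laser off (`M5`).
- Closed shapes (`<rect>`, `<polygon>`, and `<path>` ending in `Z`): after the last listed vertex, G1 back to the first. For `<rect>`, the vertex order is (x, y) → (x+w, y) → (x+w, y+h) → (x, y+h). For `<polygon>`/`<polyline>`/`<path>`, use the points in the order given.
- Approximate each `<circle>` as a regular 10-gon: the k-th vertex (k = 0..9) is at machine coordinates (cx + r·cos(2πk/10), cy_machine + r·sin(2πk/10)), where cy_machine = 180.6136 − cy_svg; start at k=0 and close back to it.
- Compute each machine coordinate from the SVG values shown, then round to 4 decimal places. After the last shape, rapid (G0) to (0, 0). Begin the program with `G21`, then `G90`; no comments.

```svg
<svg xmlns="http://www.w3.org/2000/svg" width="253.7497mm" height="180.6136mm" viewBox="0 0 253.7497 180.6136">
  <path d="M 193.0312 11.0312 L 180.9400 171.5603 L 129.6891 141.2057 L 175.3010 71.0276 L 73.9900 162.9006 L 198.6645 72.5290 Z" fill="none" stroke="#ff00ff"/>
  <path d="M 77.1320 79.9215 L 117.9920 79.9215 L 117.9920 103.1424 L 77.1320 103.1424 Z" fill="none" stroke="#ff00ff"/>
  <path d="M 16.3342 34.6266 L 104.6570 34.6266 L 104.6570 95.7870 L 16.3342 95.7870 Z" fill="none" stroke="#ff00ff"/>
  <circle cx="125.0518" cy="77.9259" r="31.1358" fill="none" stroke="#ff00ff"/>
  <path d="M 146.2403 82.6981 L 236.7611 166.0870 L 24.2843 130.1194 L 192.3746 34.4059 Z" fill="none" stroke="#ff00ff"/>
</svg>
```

G21
G90
G0 X193.0312 Y169.5824
M4 S419
G1 X180.9400 Y9.0533 F1881
G1 X129.6891 Y39.4079 F1881
G1 X175.3010 Y109.5860 F1881
G1 X73.9900 Y17.7130 F1881
G1 X198.6645 Y108.0846 F1881
G1 X193.0312 Y169.5824 F1881
M5
G0 X77.1320 Y100.6921
M4 S419
G1 X117.9920 Y100.6921 F1881
G1 X117.9920 Y77.4712 F1881
G1 X77.1320 Y77.4712 F1881
G1 X77.1320 Y100.6921 F1881
M5
G0 X16.3342 Y145.9870
M4 S419
G1 X104.6570 Y145.9870 F1881
G1 X104.6570 Y84.8266 F1881
G1 X16.3342 Y84.8266 F1881
G1 X16.3342 Y145.9870 F1881
M5
G0 X156.1876 Y102.6877
M4 S419
G1 X150.2412 Y120.9889 F1881
G1 X134.6733 Y132.2996 F1881
G1 X115.4303 Y132.2996 F1881
G1 X99.8624 Y120.9889 F1881
G1 X93.9160 Y102.6877 F1881
G1 X99.8624 Y84.3865 F1881
G1 X115.4303 Y73.0758 F1881
G1 X134.6733 Y73.0758 F1881
G1 X150.2412 Y84.3865 F1881
G1 X156.1876 Y102.6877 F1881
M5
G0 X146.2403 Y97.9155
M4 S419
G1 X236.7611 Y14.5266 F1881
G1 X24.2843 Y50.4942 F1881
G1 X192.3746 Y146.2077 F1881
G1 X146.2403 Y97.9155 F1881
M5
G0 X0.0000 Y0.0000

Since the viewBox matches the mm dimensions, user units are millimetres directly. The only transform is the Y-flip y_m = 180.6136 − y_svg.

Shape 1 is a closed polygon drawn with `<path>`. Its stroke #ff00ff means score at S419, F1881. After flipping Y the toolpath is (193.0312,169.5824) → (180.9400,9.0533) → (129.6891,39.4079) → (175.3010,109.5860) → (73.9900,17.7130) → (198.6645,108.0846) → (193.0312,169.5824), returning to the start.

Shape 2 is a rectangle drawn with `<path>`. Its stroke #ff00ff means score at S419, F1881. After flipping Y the toolpath is (77.1320,100.6921) → (117.9920,100.6921) → (117.9920,77.4712) → (77.1320,77.4712) → (77.1320,100.6921), returning to the start.

Shape 3 is a rectangle drawn with `<path>`. Its stroke #ff00ff means score at S419, F1881. After flipping Y the toolpath is (16.3342,145.9870) → (104.6570,145.9870) → (104.6570,84.8266) → (16.3342,84.8266) → (16.3342,145.9870), returning to the start.

Shape 4 is a circle drawn with `<circle>`. Its stroke #ff00ff means score at S419, F1881. After flipping Y the toolpath is (156.1876,102.6877) → (150.2412,120.9889) → (134.6733,132.2996) → (115.4303,132.2996) → (99.8624,120.9889) → (93.9160,102.6877) → (99.8624,84.3865) → (115.4303,73.0758) → (134.6733,73.0758) → (150.2412,84.3865) → (156.1876,102.6877), returning to the start.

Shape 5 is a closed polygon drawn with `<path>`. Its stroke #ff00ff means score at S419, F1881. After flipping Y the toolpath is (146.2403,97.9155) → (236.7611,14.5266) → (24.2843,50.4942) → (192.3746,146.2077) → (146.2403,97.9155), returning to the start.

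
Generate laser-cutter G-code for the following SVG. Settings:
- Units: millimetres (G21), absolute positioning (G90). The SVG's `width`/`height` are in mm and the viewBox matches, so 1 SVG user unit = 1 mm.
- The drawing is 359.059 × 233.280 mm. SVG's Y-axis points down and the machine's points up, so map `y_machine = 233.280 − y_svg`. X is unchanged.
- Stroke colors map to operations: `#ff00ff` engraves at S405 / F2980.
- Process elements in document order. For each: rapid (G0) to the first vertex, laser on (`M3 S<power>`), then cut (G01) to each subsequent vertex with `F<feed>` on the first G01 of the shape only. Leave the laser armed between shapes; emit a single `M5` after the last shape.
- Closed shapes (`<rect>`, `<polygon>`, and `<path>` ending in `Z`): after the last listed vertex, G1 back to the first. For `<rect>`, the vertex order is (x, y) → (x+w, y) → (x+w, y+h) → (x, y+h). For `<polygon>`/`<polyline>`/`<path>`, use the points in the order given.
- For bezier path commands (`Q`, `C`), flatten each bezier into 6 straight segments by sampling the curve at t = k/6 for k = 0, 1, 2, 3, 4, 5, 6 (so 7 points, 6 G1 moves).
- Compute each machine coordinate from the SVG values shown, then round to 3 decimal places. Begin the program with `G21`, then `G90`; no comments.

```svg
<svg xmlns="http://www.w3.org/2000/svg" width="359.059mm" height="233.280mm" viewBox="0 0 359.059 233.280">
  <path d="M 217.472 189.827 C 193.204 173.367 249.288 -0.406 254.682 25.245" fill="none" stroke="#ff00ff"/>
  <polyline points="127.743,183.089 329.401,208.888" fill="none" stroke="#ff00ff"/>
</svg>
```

1 u = 1 mm; y_m = 233.280 − y.

[1] `<path>` cubic bezier, #ff00ff→engrave S405 F2980: (217.472,43.453) → (211.427,63.141) → (215.135,99.138) → (224.954,141.536) → (237.245,180.424) → (248.368,205.893) → (254.682,208.035)

[2] `<polyline>` line segment, #ff00ff→engrave S405 F2980: (127.743,50.191) → (329.401,24.392)

G21
G90
G0 X217.472 Y43.453
M3 S405
G01 X211.427 Y63.141 F2980
G01 X215.135 Y99.138
G01 X224.954 Y141.536
G01 X237.245 Y180.424
G01 X248.368 Y205.893
G01 X254.682 Y208.035
G0 X127.743 Y50.191
M3 S405
G01 X329.401 Y24.392 F2980
M5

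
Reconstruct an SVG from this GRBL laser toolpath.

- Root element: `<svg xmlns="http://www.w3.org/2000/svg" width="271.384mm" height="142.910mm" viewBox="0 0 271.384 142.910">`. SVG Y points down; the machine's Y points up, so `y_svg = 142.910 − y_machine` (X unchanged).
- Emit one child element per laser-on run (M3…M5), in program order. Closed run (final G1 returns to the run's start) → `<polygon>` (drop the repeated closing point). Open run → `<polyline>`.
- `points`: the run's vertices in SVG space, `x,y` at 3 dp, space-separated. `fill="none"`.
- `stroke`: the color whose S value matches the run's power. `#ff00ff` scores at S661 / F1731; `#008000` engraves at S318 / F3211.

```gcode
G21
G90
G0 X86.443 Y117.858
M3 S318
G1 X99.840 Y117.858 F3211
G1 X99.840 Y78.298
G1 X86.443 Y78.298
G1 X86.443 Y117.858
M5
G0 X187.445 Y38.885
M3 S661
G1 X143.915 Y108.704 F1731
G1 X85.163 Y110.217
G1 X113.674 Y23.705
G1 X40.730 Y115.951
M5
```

y_svg = 142.910 − y_m.

[1] S318→`#008000` (engrave); closed run; points: 86.443,25.052 99.840,25.052 99.840,64.612 86.443,64.612

[2] S661→`#ff00ff` (score); open run; points: 187.445,104.025 143.915,34.206 85.163,32.693 113.674,119.205 40.730,26.959

<svg xmlns="http://www.w3.org/2000/svg" width="271.384mm" height="142.910mm" viewBox="0 0 271.384 142.910">
  <polygon points="86.443,25.052 99.840,25.052 99.840,64.612 86.443,64.612" fill="none" stroke="#008000"/>
  <polyline points="187.445,104.025 143.915,34.206 85.163,32.693 113.674,119.205 40.730,26.959" fill="none" stroke="#ff00ff"/>
</svg>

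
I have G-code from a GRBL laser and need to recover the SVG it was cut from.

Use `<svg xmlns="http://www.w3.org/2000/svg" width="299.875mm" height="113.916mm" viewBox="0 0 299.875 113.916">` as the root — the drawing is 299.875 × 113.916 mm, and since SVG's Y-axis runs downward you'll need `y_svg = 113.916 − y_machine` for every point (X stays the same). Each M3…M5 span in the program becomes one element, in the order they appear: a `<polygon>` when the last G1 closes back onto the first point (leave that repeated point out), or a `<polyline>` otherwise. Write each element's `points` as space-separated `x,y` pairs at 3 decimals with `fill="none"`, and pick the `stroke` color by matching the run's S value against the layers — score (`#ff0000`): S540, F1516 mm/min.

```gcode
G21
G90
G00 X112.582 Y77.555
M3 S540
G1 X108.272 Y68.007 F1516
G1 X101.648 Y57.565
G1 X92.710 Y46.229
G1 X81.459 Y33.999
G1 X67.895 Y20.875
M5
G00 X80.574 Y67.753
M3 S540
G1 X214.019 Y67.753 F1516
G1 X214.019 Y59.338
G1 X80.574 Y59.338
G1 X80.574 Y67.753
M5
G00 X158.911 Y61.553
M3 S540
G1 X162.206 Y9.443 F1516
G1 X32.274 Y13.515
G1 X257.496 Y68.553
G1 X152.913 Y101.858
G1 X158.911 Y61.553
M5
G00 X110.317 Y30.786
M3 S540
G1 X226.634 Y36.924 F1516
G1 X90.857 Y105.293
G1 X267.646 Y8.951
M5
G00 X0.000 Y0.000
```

y_svg = 113.916 − y_m. Every run uses S540, so all elements get stroke `#ff0000` (score).

[1] open run; points: 112.582,36.361 108.272,45.909 101.648,56.351 92.710,67.687 81.459,79.917 67.895,93.041

[2] closed run; points: 80.574,46.163 214.019,46.163 214.019,54.578 80.574,54.578

[3] closed run; points: 158.911,52.363 162.206,104.473 32.274,100.401 257.496,45.363 152.913,12.058

[4] open run; points: 110.317,83.130 226.634,76.992 90.857,8.623 267.646,104.965

<svg xmlns="http://www.w3.org/2000/svg" width="299.875mm" height="113.916mm" viewBox="0 0 299.875 113.916">
  <polyline points="112.582,36.361 108.272,45.909 101.648,56.351 92.710,67.687 81.459,79.917 67.895,93.041" fill="none" stroke="#ff0000"/>
  <polygon points="80.574,46.163 214.019,46.163 214.019,54.578 80.574,54.578" fill="none" stroke="#ff0000"/>
  <polygon points="158.911,52.363 162.206,104.473 32.274,100.401 257.496,45.363 152.913,12.058" fill="none" stroke="#ff0000"/>
  <polyline points="110.317,83.130 226.634,76.992 90.857,8.623 267.646,104.965" fill="none" stroke="#ff0000"/>
</svg>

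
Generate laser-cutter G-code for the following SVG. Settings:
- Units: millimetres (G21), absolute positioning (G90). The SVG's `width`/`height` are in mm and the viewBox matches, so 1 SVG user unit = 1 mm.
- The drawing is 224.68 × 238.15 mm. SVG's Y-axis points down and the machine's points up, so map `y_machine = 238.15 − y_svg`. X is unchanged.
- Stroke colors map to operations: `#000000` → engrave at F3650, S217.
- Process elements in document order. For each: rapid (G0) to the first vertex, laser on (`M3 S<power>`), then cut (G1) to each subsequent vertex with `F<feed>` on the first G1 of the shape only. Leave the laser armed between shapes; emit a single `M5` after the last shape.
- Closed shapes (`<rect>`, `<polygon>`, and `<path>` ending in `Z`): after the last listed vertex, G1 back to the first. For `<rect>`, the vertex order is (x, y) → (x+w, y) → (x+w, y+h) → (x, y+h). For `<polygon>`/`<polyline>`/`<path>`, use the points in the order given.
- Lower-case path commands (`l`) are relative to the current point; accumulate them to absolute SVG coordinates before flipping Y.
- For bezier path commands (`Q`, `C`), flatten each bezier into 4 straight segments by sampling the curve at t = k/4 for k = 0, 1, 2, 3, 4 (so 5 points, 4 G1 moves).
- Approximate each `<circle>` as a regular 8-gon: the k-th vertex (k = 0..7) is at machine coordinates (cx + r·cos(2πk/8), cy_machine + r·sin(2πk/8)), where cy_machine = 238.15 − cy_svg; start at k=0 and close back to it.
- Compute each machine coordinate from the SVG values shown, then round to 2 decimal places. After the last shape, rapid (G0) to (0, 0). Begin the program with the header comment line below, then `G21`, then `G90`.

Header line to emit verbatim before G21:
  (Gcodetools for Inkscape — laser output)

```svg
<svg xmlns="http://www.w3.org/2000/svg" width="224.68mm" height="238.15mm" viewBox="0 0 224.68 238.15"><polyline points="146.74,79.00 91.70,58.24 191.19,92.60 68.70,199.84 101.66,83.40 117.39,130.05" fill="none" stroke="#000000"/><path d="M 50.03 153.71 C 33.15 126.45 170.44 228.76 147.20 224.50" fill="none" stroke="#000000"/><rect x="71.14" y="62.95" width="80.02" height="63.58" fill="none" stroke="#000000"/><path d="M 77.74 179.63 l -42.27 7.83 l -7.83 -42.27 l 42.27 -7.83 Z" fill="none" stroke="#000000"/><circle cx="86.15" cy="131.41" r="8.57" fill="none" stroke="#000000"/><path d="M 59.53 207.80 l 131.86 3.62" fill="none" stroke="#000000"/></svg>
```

Since the viewBox matches the mm dimensions, user units are millimetres directly. The only transform is the Y-flip y_m = 238.15 − y_svg.

Shape 1 is a open polyline drawn with `<polyline>`. Its stroke #000000 means engrave at S217, F3650. After flipping Y the toolpath is (146.74,159.15) → (91.70,179.91) → (191.19,145.55) → (68.70,38.31) → (101.66,154.75) → (117.39,108.10).

Shape 2 is a cubic bezier drawn with `<path>`. Its stroke #000000 means engrave at S217, F3650. After flipping Y the toolpath is (50.03,84.44) → (61.36,84.28) → (101.00,57.67) → (139.45,26.75) → (147.20,13.65).

Shape 3 is a rectangle drawn with `<rect>`. Its stroke #000000 means engrave at S217, F3650. After flipping Y the toolpath is (71.14,175.20) → (151.16,175.20) → (151.16,111.62) → (71.14,111.62) → (71.14,175.20), returning to the start.

Shape 4 is a regular polygon drawn with `<path>`. Its stroke #000000 means engrave at S217, F3650. After flipping Y the toolpath is (77.74,58.52) → (35.47,50.69) → (27.64,92.96) → (69.91,100.79) → (77.74,58.52), returning to the start.

Shape 5 is a circle drawn with `<circle>`. Its stroke #000000 means engrave at S217, F3650. After flipping Y the toolpath is (94.72,106.74) → (92.21,112.80) → (86.15,115.31) → (80.09,112.80) → (77.58,106.74) → (80.09,100.68) → (86.15,98.17) → (92.21,100.68) → (94.72,106.74), returning to the start.

Shape 6 is a line segment drawn with `<path>`. Its stroke #000000 means engrave at S217, F3650. After flipping Y the toolpath is (59.53,30.35) → (191.39,26.73).

(Gcodetools for Inkscape — laser output)
G21
G90
G0 X146.74 Y159.15
M3 S217
G1 X91.70 Y179.91 F3650
G1 X191.19 Y145.55
G1 X68.70 Y38.31
G1 X101.66 Y154.75
G1 X117.39 Y108.10
G0 X50.03 Y84.44
M3 S217
G1 X61.36 Y84.28 F3650
G1 X101.00 Y57.67
G1 X139.45 Y26.75
G1 X147.20 Y13.65
G0 X71.14 Y175.20
M3 S217
G1 X151.16 Y175.20 F3650
G1 X151.16 Y111.62
G1 X71.14 Y111.62
G1 X71.14 Y175.20
G0 X77.74 Y58.52
M3 S217
G1 X35.47 Y50.69 F3650
G1 X27.64 Y92.96
G1 X69.91 Y100.79
G1 X77.74 Y58.52
G0 X94.72 Y106.74
M3 S217
G1 X92.21 Y112.80 F3650
G1 X86.15 Y115.31
G1 X80.09 Y112.80
G1 X77.58 Y106.74
G1 X80.09 Y100.68
G1 X86.15 Y98.17
G1 X92.21 Y100.68
G1 X94.72 Y106.74
G0 X59.53 Y30.35
M3 S217
G1 X191.39 Y26.73 F3650
M5
G0 X0.00 Y0.00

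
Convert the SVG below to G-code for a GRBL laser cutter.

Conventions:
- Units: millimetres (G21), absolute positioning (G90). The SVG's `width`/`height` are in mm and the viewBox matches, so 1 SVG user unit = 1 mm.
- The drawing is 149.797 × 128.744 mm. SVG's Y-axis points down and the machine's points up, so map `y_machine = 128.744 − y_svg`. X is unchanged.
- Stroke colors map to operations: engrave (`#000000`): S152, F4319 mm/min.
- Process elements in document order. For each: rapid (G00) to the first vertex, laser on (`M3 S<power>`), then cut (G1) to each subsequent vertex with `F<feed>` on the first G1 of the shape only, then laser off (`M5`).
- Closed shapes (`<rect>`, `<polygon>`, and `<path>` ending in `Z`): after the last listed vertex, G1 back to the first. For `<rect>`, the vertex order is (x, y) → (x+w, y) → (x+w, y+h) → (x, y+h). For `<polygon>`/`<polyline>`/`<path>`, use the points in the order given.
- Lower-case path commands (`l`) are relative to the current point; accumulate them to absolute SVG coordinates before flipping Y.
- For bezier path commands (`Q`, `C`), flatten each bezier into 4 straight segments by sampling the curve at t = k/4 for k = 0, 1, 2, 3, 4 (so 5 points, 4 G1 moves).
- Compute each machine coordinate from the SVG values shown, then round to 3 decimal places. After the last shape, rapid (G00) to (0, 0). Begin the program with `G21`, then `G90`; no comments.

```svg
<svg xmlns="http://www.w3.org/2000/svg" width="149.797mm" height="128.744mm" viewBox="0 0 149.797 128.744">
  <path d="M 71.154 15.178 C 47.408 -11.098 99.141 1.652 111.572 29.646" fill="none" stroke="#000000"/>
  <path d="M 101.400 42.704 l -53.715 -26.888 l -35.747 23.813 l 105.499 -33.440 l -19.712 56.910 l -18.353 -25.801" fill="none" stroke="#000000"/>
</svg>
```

G21
G90
G00 X71.154 Y113.566
M3 S152
G1 X65.703 Y126.327 F4319
G1 X77.797 Y126.683
G1 X96.673 Y116.864
G1 X111.572 Y99.098
M5
G00 X101.400 Y86.040
M3 S152
G1 X47.685 Y112.928 F4319
G1 X11.938 Y89.115
G1 X117.437 Y122.555
G1 X97.725 Y65.645
G1 X79.372 Y91.446
M5
G00 X0.000 Y0.000

1 u = 1 mm; y_m = 128.744 − y.

[1] `<path>` cubic bezier, #000000→engrave S152 F4319: (71.154,113.566) → (65.703,126.327) → (77.797,126.683) → (96.673,116.864) → (111.572,99.098)

[2] `<path>` open polyline, #000000→engrave S152 F4319: (101.400,86.040) → (47.685,112.928) → (11.938,89.115) → (117.437,122.555) → (97.725,65.645) → (79.372,91.446)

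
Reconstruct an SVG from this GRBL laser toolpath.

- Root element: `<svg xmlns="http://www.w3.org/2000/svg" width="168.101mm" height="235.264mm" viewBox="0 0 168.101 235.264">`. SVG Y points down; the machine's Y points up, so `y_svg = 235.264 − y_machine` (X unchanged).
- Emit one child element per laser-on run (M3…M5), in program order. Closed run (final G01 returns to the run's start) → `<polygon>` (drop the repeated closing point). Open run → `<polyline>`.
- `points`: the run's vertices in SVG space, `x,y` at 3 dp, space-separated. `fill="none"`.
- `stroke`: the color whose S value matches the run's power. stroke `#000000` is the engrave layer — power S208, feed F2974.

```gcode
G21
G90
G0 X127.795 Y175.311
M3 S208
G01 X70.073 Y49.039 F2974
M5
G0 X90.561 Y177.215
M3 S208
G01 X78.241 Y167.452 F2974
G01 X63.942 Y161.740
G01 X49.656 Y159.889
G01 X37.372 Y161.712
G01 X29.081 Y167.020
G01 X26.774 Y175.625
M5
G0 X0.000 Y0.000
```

y_svg = 235.264 − y_m. Every run uses S208, so all elements get stroke `#000000` (engrave).

[1] open run; points: 127.795,59.953 70.073,186.225

[2] open run; points: 90.561,58.049 78.241,67.812 63.942,73.524 49.656,75.375 37.372,73.552 29.081,68.244 26.774,59.639

<svg xmlns="http://www.w3.org/2000/svg" width="168.101mm" height="235.264mm" viewBox="0 0 168.101 235.264">
  <polyline points="127.795,59.953 70.073,186.225" fill="none" stroke="#000000"/>
  <polyline points="90.561,58.049 78.241,67.812 63.942,73.524 49.656,75.375 37.372,73.552 29.081,68.244 26.774,59.639" fill="none" stroke="#000000"/>
</svg>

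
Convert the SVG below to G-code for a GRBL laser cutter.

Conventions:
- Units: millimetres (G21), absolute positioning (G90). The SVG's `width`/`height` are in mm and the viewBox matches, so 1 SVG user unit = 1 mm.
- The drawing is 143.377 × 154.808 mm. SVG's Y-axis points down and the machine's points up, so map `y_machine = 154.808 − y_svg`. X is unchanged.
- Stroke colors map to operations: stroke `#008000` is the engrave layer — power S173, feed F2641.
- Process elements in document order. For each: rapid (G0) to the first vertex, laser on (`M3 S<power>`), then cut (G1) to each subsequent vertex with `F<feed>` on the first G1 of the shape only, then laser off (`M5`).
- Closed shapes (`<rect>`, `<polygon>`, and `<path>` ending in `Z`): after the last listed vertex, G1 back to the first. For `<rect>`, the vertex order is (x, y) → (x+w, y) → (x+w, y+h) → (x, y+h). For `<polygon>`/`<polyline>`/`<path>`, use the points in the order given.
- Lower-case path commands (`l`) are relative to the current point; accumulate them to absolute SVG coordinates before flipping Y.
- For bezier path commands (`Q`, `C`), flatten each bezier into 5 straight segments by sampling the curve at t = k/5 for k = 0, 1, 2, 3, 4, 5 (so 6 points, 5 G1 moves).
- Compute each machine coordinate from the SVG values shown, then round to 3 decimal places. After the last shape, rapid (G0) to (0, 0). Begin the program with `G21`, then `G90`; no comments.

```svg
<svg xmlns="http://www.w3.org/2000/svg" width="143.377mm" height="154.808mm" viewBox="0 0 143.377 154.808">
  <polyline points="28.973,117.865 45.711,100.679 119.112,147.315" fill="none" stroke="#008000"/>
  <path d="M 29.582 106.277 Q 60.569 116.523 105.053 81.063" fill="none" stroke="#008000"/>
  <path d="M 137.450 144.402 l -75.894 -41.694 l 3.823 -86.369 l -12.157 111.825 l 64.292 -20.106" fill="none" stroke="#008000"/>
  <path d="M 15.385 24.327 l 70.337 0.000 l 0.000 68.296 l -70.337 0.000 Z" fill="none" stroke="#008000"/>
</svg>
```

viewBox `0 0 143.377 154.808` with mm width/height → 1 unit = 1 mm. Flip: y_m = 154.808 − y_svg.

**Shape 1** — `<polyline>` open polyline, stroke `#008000` → engrave (S173, F2641). Machine vertices: (28.973,36.943) → (45.711,54.129) → (119.112,7.493). Open path.

**Shape 2** — `<path>` quadratic bezier, stroke `#008000` → engrave (S173, F2641). Control points (SVG): P0=(29.582,106.277), P1=(60.569,116.523), P2=(105.053,81.063); sampled at t=k/5. Machine vertices: (29.582,48.531) → (42.517,46.261) → (56.531,47.647) → (71.625,52.690) → (87.799,61.389) → (105.053,73.745). Open path.

**Shape 3** — `<path>` open polyline, stroke `#008000` → engrave (S173, F2641). Machine vertices: (137.450,10.406) → (61.556,52.100) → (65.379,138.469) → (53.222,26.644) → (117.514,46.750). Open path.

**Shape 4** — `<path>` rectangle, stroke `#008000` → engrave (S173, F2641). Machine vertices: (15.385,130.481) → (85.722,130.481) → (85.722,62.185) → (15.385,62.185) → (15.385,130.481). Closed: final G1 returns to the first vertex.

G21
G90
G0 X28.973 Y36.943
M3 S173
G1 X45.711 Y54.129 F2641
G1 X119.112 Y7.493
M5
G0 X29.582 Y48.531
M3 S173
G1 X42.517 Y46.261 F2641
G1 X56.531 Y47.647
G1 X71.625 Y52.690
G1 X87.799 Y61.389
G1 X105.053 Y73.745
M5
G0 X137.450 Y10.406
M3 S173
G1 X61.556 Y52.100 F2641
G1 X65.379 Y138.469
G1 X53.222 Y26.644
G1 X117.514 Y46.750
M5
G0 X15.385 Y130.481
M3 S173
G1 X85.722 Y130.481 F2641
G1 X85.722 Y62.185
G1 X15.385 Y62.185
G1 X15.385 Y130.481
M5
G0 X0.000 Y0.000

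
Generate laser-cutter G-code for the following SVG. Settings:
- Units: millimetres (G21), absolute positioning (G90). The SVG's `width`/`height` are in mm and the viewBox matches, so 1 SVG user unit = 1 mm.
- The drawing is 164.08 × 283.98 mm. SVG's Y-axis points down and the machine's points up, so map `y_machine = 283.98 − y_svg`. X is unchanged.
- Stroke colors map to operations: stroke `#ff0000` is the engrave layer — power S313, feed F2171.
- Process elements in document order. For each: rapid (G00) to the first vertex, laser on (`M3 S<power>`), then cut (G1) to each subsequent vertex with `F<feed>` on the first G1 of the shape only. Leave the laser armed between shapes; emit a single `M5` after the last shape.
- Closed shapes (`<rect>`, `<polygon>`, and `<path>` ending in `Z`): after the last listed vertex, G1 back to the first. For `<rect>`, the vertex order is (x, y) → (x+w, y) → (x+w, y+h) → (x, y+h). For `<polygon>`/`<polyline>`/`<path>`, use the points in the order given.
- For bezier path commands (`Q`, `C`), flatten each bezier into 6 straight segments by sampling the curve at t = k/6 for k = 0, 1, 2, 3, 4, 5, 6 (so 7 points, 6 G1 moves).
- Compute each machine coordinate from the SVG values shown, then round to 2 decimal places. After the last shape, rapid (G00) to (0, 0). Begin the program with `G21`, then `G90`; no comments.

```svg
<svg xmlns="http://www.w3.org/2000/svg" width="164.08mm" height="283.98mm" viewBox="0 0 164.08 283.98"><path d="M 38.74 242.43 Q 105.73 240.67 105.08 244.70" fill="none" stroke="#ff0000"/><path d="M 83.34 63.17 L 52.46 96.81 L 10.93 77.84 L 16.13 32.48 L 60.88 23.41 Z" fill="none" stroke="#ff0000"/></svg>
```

G21
G90
G00 X38.74 Y41.55
M3 S313
G1 X59.19 Y41.98 F2171
G1 X75.88 Y42.08
G1 X88.82 Y41.86
G1 X98.00 Y41.32
G1 X103.42 Y40.46
G1 X105.08 Y39.28
G00 X83.34 Y220.81
M3 S313
G1 X52.46 Y187.17 F2171
G1 X10.93 Y206.14
G1 X16.13 Y251.50
G1 X60.88 Y260.57
G1 X83.34 Y220.81
M5
G00 X0.00 Y0.00

Since the viewBox matches the mm dimensions, user units are millimetres directly. The only transform is the Y-flip y_m = 283.98 − y_svg.

Shape 1 is a quadratic bezier drawn with `<path>`. Its stroke #ff0000 means engrave at S313, F2171. After flipping Y the toolpath is (38.74,41.55) → (59.19,41.98) → (75.88,42.08) → (88.82,41.86) → (98.00,41.32) → (103.42,40.46) → (105.08,39.28).

Shape 2 is a regular polygon drawn with `<path>`. Its stroke #ff0000 means engrave at S313, F2171. After flipping Y the toolpath is (83.34,220.81) → (52.46,187.17) → (10.93,206.14) → (16.13,251.50) → (60.88,260.57) → (83.34,220.81), returning to the start.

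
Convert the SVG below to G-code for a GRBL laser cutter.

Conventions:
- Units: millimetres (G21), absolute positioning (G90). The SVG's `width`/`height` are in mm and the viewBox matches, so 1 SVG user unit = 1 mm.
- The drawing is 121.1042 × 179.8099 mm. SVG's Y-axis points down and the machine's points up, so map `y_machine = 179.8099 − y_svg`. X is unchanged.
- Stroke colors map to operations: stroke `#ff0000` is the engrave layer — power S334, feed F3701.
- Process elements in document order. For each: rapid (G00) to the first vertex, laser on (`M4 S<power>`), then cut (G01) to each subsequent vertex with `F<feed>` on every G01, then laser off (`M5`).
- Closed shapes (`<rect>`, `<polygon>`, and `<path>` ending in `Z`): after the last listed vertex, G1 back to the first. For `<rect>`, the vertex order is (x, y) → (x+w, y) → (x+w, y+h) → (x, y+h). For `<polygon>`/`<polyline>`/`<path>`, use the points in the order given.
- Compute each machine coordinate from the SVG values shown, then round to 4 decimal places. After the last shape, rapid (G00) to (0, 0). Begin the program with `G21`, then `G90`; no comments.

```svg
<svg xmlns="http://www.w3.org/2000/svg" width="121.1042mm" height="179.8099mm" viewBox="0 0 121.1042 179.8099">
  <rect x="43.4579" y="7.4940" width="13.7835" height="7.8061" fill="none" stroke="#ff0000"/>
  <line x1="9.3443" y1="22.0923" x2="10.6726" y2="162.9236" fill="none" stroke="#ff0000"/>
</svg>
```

viewBox `0 0 121.1042 179.8099` with mm width/height → 1 unit = 1 mm. Flip: y_m = 179.8099 − y_svg.

**Shape 1** — `<rect>` rectangle, stroke `#ff0000` → engrave (S334, F3701). Machine vertices: (43.4579,172.3159) → (57.2414,172.3159) → (57.2414,164.5098) → (43.4579,164.5098) → (43.4579,172.3159). Closed: final G1 returns to the first vertex.

**Shape 2** — `<line>` line segment, stroke `#ff0000` → engrave (S334, F3701). Machine vertices: (9.3443,157.7176) → (10.6726,16.8863). Open path.

G21
G90
G00 X43.4579 Y172.3159
M4 S334
G01 X57.2414 Y172.3159 F3701
G01 X57.2414 Y164.5098 F3701
G01 X43.4579 Y164.5098 F3701
G01 X43.4579 Y172.3159 F3701
M5
G00 X9.3443 Y157.7176
M4 S334
G01 X10.6726 Y16.8863 F3701
M5
G00 X0.0000 Y0.0000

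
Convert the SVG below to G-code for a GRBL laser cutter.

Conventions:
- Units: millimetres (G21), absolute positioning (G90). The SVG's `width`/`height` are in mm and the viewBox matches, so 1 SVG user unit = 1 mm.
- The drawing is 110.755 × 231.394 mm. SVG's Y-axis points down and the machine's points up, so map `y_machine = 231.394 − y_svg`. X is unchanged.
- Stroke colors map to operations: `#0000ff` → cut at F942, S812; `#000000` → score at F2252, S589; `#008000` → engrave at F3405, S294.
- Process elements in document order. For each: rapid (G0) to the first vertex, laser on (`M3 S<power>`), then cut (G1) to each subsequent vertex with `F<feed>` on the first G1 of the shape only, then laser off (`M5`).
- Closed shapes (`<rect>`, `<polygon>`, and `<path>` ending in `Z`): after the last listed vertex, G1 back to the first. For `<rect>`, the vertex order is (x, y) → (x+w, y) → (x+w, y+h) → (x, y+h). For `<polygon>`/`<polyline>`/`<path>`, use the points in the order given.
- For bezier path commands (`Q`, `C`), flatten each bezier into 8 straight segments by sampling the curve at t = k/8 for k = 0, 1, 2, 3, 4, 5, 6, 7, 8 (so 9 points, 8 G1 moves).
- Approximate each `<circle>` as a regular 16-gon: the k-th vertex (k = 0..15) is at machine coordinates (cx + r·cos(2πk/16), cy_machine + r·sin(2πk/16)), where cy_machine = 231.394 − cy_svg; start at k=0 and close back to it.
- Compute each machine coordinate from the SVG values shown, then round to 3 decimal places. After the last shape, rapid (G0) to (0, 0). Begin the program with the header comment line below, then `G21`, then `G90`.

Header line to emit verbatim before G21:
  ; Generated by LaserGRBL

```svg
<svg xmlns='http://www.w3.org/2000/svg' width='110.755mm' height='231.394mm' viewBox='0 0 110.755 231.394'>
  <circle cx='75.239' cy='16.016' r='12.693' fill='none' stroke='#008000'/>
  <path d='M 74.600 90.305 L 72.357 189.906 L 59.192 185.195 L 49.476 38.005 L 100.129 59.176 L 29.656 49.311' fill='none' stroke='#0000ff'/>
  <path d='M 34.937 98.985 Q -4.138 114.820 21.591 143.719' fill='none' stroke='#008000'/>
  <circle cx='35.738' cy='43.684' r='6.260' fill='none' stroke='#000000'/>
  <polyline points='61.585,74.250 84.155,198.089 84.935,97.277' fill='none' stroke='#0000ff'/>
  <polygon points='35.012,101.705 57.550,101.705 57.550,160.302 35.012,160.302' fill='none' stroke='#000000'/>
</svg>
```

; Generated by LaserGRBL
G21
G90
G0 X87.932 Y215.378
M3 S294
G1 X86.966 Y220.235 F3405
G1 X84.214 Y224.353
G1 X80.096 Y227.105
G1 X75.239 Y228.071
G1 X70.382 Y227.105
G1 X66.264 Y224.353
G1 X63.512 Y220.235
G1 X62.546 Y215.378
G1 X63.512 Y210.521
G1 X66.264 Y206.403
G1 X70.382 Y203.651
G1 X75.239 Y202.685
G1 X80.096 Y203.651
G1 X84.214 Y206.403
G1 X86.966 Y210.521
G1 X87.932 Y215.378
M5
G0 X74.600 Y141.089
M3 S812
G1 X72.357 Y41.488 F942
G1 X59.192 Y46.199
G1 X49.476 Y193.389
G1 X100.129 Y172.218
G1 X29.656 Y182.083
M5
G0 X34.937 Y132.409
M3 S294
G1 X26.181 Y128.246 F3405
G1 X19.450 Y123.675
G1 X14.744 Y118.696
G1 X12.063 Y113.308
G1 X11.407 Y107.512
G1 X12.777 Y101.308
G1 X16.171 Y94.696
G1 X21.591 Y87.675
M5
G0 X41.998 Y187.710
M3 S589
G1 X41.521 Y190.106 F2252
G1 X40.164 Y192.136
G1 X38.134 Y193.493
G1 X35.738 Y193.970
G1 X33.342 Y193.493
G1 X31.312 Y192.136
G1 X29.955 Y190.106
G1 X29.478 Y187.710
G1 X29.955 Y185.314
G1 X31.312 Y183.284
G1 X33.342 Y181.927
G1 X35.738 Y181.450
G1 X38.134 Y181.927
G1 X40.164 Y183.284
G1 X41.521 Y185.314
G1 X41.998 Y187.710
M5
G0 X61.585 Y157.144
M3 S812
G1 X84.155 Y33.305 F942
G1 X84.935 Y134.117
M5
G0 X35.012 Y129.689
M3 S589
G1 X57.550 Y129.689 F2252
G1 X57.550 Y71.092
G1 X35.012 Y71.092
G1 X35.012 Y129.689
M5
G0 X0.000 Y0.000

1 u = 1 mm; y_m = 231.394 − y.

[1] `<circle>` circle, #008000→engrave S294 F3405: (87.932,215.378) → (86.966,220.235) → (84.214,224.353) → (80.096,227.105) → (75.239,228.071) → (70.382,227.105) → (66.264,224.353) → (63.512,220.235) → (62.546,215.378) → (63.512,210.521) → (66.264,206.403) → (70.382,203.651) → (75.239,202.685) → (80.096,203.651) → (84.214,206.403) → (86.966,210.521) → (87.932,215.378) (closed)

[2] `<path>` open polyline, #0000ff→cut S812 F942: (74.600,141.089) → (72.357,41.488) → (59.192,46.199) → (49.476,193.389) → (100.129,172.218) → (29.656,182.083)

[3] `<path>` quadratic bezier, #008000→engrave S294 F3405: (34.937,132.409) → (26.181,128.246) → (19.450,123.675) → (14.744,118.696) → (12.063,113.308) → (11.407,107.512) → (12.777,101.308) → (16.171,94.696) → (21.591,87.675)

[4] `<circle>` circle, #000000→score S589 F2252: (41.998,187.710) → (41.521,190.106) → (40.164,192.136) → (38.134,193.493) → (35.738,193.970) → (33.342,193.493) → (31.312,192.136) → (29.955,190.106) → (29.478,187.710) → (29.955,185.314) → (31.312,183.284) → (33.342,181.927) → (35.738,181.450) → (38.134,181.927) → (40.164,183.284) → (41.521,185.314) → (41.998,187.710) (closed)

[5] `<polyline>` open polyline, #0000ff→cut S812 F942: (61.585,157.144) → (84.155,33.305) → (84.935,134.117)

[6] `<polygon>` rectangle, #000000→score S589 F2252: (35.012,129.689) → (57.550,129.689) → (57.550,71.092) → (35.012,71.092) → (35.012,129.689) (closed)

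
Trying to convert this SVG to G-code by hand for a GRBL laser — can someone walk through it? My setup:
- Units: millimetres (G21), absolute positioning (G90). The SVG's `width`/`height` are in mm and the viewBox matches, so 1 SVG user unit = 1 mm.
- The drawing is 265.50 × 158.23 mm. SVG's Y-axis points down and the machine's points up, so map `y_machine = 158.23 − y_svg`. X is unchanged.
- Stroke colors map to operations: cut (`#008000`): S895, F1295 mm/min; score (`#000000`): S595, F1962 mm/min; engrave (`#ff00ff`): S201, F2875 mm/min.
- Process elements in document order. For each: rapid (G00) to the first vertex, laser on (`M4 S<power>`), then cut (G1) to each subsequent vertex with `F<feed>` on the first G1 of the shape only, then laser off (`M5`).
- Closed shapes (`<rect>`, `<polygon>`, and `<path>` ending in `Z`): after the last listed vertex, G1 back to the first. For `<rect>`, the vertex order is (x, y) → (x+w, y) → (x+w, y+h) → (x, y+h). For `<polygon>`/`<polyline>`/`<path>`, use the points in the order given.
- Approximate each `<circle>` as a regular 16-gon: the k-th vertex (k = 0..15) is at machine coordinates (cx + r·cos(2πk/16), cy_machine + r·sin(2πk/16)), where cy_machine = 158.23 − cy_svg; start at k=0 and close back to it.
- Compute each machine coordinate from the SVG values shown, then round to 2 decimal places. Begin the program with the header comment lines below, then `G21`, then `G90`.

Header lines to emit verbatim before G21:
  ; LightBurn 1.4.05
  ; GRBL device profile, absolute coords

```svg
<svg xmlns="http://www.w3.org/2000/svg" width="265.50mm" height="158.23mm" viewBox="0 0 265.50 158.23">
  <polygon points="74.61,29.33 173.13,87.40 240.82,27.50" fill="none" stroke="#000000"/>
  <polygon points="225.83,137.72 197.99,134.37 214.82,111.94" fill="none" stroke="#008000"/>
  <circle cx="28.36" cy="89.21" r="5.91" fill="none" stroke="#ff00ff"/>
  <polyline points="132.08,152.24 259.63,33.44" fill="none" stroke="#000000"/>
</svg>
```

; LightBurn 1.4.05
; GRBL device profile, absolute coords
G21
G90
G00 X74.61 Y128.90
M4 S595
G1 X173.13 Y70.83 F1962
G1 X240.82 Y130.73
G1 X74.61 Y128.90
M5
G00 X225.83 Y20.51
M4 S895
G1 X197.99 Y23.86 F1295
G1 X214.82 Y46.29
G1 X225.83 Y20.51
M5
G00 X34.27 Y69.02
M4 S201
G1 X33.82 Y71.28 F2875
G1 X32.54 Y73.20
G1 X30.62 Y74.48
G1 X28.36 Y74.93
G1 X26.10 Y74.48
G1 X24.18 Y73.20
G1 X22.90 Y71.28
G1 X22.45 Y69.02
G1 X22.90 Y66.76
G1 X24.18 Y64.84
G1 X26.10 Y63.56
G1 X28.36 Y63.11
G1 X30.62 Y63.56
G1 X32.54 Y64.84
G1 X33.82 Y66.76
G1 X34.27 Y69.02
M5
G00 X132.08 Y5.99
M4 S595
G1 X259.63 Y124.79 F1962
M5

Since the viewBox matches the mm dimensions, user units are millimetres directly. The only transform is the Y-flip y_m = 158.23 − y_svg.

Shape 1 is a closed polygon drawn with `<polygon>`. Its stroke #000000 means score at S595, F1962. After flipping Y the toolpath is (74.61,128.90) → (173.13,70.83) → (240.82,130.73) → (74.61,128.90), returning to the start.

Shape 2 is a regular polygon drawn with `<polygon>`. Its stroke #008000 means cut at S895, F1295. After flipping Y the toolpath is (225.83,20.51) → (197.99,23.86) → (214.82,46.29) → (225.83,20.51), returning to the start.

Shape 3 is a circle drawn with `<circle>`. Its stroke #ff00ff means engrave at S201, F2875. After flipping Y the toolpath is (34.27,69.02) → (33.82,71.28) → (32.54,73.20) → (30.62,74.48) → (28.36,74.93) → (26.10,74.48) → (24.18,73.20) → (22.90,71.28) → (22.45,69.02) → (22.90,66.76) → (24.18,64.84) → (26.10,63.56) → (28.36,63.11) → (30.62,63.56) → (32.54,64.84) → (33.82,66.76) → (34.27,69.02), returning to the start.

Shape 4 is a line segment drawn with `<polyline>`. Its stroke #000000 means score at S595, F1962. After flipping Y the toolpath is (132.08,5.99) → (259.63,124.79).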